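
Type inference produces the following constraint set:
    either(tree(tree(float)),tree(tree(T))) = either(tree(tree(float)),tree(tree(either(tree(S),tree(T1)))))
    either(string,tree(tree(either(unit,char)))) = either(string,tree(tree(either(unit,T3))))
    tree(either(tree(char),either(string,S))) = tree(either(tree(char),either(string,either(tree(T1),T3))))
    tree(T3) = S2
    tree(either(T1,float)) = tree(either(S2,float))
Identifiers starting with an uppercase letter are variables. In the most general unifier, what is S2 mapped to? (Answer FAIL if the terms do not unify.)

tree(char)

Decompose either/2: tree(tree(float)) = tree(tree(float)),  tree(tree(T)) = tree(tree(either(tree(S),tree(T1)))).
Delete trivial equation tree(tree(float)) = tree(tree(float)).
Decompose tree/1: tree(T) = tree(either(tree(S),tree(T1))).
Decompose tree/1: T = either(tree(S),tree(T1)).
Bind T := either(tree(S),tree(T1)); no other remaining equation mentions T.
Decompose either/2: string = string,  tree(tree(either(unit,char))) = tree(tree(either(unit,T3))).
Delete trivial equation string = string.
Decompose tree/1: tree(either(unit,char)) = tree(either(unit,T3)).
Decompose tree/1: either(unit,char) = either(unit,T3).
Decompose either/2: unit = unit,  char = T3.
Delete trivial equation unit = unit.
Bind T3 := char; substituting into the 2 remaining equations that mention T3 gives: tree(either(tree(char),either(string,S))) = tree(either(tree(char),either(string,either(tree(T1),char)))),  tree(char) = S2.
Decompose tree/1: either(tree(char),either(string,S)) = either(tree(char),either(string,either(tree(T1),char))).
Decompose either/2: tree(char) = tree(char),  either(string,S) = either(string,either(tree(T1),char)).
Delete trivial equation tree(char) = tree(char).
Decompose either/2: string = string,  S = either(tree(T1),char).
Delete trivial equation string = string.
Bind S := either(tree(T1),char); no other remaining equation mentions S. Substituting into the earlier binding gives T := either(tree(either(tree(T1),char)),tree(T1)).
Bind S2 := tree(char); substituting into the remaining equation gives: tree(either(T1,float)) = tree(either(tree(char),float)).
Decompose tree/1: either(T1,float) = either(tree(char),float).
Decompose either/2: T1 = tree(char),  float = float.
Bind T1 := tree(char); no other remaining equation mentions T1. Substituting into the earlier bindings gives T := either(tree(either(tree(tree(char)),char)),tree(tree(char))), S := either(tree(tree(char)),char).
Delete trivial equation float = float.
MGU = { T -> either(tree(either(tree(tree(char)),char)),tree(tree(char))), T3 -> char, S -> either(tree(tree(char)),char), S2 -> tree(char), T1 -> tree(char) }, so S2 -> tree(char).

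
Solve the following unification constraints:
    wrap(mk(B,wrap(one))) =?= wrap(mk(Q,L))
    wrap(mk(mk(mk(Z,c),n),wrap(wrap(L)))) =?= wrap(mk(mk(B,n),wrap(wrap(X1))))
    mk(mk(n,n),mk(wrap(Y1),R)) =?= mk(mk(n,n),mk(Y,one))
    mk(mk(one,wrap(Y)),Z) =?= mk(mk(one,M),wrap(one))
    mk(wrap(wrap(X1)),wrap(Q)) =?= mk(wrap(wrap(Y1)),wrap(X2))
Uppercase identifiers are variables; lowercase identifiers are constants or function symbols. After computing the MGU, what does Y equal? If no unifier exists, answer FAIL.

Decompose wrap/1: mk(B,wrap(one)) =?= mk(Q,L).
Decompose mk/2: B =?= Q,  wrap(one) =?= L.
Bind B := Q; substituting into the one remaining equation that mentions B gives: wrap(mk(mk(mk(Z,c),n),wrap(wrap(L)))) =?= wrap(mk(mk(Q,n),wrap(wrap(X1)))).
Bind L := wrap(one); substituting into the one remaining equation that mentions L gives: wrap(mk(mk(mk(Z,c),n),wrap(wrap(wrap(one))))) =?= wrap(mk(mk(Q,n),wrap(wrap(X1)))).
Decompose wrap/1: mk(mk(mk(Z,c),n),wrap(wrap(wrap(one)))) =?= mk(mk(Q,n),wrap(wrap(X1))).
Decompose mk/2: mk(mk(Z,c),n) =?= mk(Q,n),  wrap(wrap(wrap(one))) =?= wrap(wrap(X1)).
Decompose mk/2: mk(Z,c) =?= Q,  n =?= n.
Bind Q := mk(Z,c); substituting into the one remaining equation that mentions Q gives: mk(wrap(wrap(X1)),wrap(mk(Z,c))) =?= mk(wrap(wrap(Y1)),wrap(X2)). Substituting into the earlier binding gives B := mk(Z,c).
Delete trivial equation n =?= n.
Decompose wrap/1: wrap(wrap(one)) =?= wrap(X1).
Decompose wrap/1: wrap(one) =?= X1.
Bind X1 := wrap(one); substituting into the one remaining equation that mentions X1 gives: mk(wrap(wrap(wrap(one))),wrap(mk(Z,c))) =?= mk(wrap(wrap(Y1)),wrap(X2)).
Decompose mk/2: mk(n,n) =?= mk(n,n),  mk(wrap(Y1),R) =?= mk(Y,one).
Delete trivial equation mk(n,n) =?= mk(n,n).
Decompose mk/2: wrap(Y1) =?= Y,  R =?= one.
Bind Y := wrap(Y1); substituting into the one remaining equation that mentions Y gives: mk(mk(one,wrap(wrap(Y1))),Z) =?= mk(mk(one,M),wrap(one)).
Bind R := one; no other remaining equation mentions R.
Decompose mk/2: mk(one,wrap(wrap(Y1))) =?= mk(one,M),  Z =?= wrap(one).
Decompose mk/2: one =?= one,  wrap(wrap(Y1)) =?= M.
Delete trivial equation one =?= one.
Bind M := wrap(wrap(Y1)); no other remaining equation mentions M.
Bind Z := wrap(one); substituting into the remaining equation gives: mk(wrap(wrap(wrap(one))),wrap(mk(wrap(one),c))) =?= mk(wrap(wrap(Y1)),wrap(X2)). Substituting into the earlier bindings gives B := mk(wrap(one),c), Q := mk(wrap(one),c).
Decompose mk/2: wrap(wrap(wrap(one))) =?= wrap(wrap(Y1)),  wrap(mk(wrap(one),c)) =?= wrap(X2).
Decompose wrap/1: wrap(wrap(one)) =?= wrap(Y1).
Decompose wrap/1: wrap(one) =?= Y1.
Bind Y1 := wrap(one); no other remaining equation mentions Y1. Substituting into the earlier bindings gives Y := wrap(wrap(one)), M := wrap(wrap(wrap(one))).
Decompose wrap/1: mk(wrap(one),c) =?= X2.
Bind X2 := mk(wrap(one),c).
MGU = { B ↦ mk(wrap(one),c), L ↦ wrap(one), Q ↦ mk(wrap(one),c), X1 ↦ wrap(one), Y ↦ wrap(wrap(one)), R ↦ one, M ↦ wrap(wrap(wrap(one))), Z ↦ wrap(one), Y1 ↦ wrap(one), X2 ↦ mk(wrap(one),c) }, so Y ↦ wrap(wrap(one)).

wrap(wrap(one))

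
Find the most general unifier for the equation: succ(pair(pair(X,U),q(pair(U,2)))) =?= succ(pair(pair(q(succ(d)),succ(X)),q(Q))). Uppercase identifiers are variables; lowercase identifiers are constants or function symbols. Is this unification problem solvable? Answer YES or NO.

Decompose succ/1: pair(pair(X,U),q(pair(U,2))) =?= pair(pair(q(succ(d)),succ(X)),q(Q)).
Decompose pair/2: pair(X,U) =?= pair(q(succ(d)),succ(X)),  q(pair(U,2)) =?= q(Q).
Decompose pair/2: X =?= q(succ(d)),  U =?= succ(X).
Bind X := q(succ(d)); substituting into the one remaining equation that mentions X gives: U =?= succ(q(succ(d))).
Bind U := succ(q(succ(d))); substituting into the remaining equation gives: q(pair(succ(q(succ(d))),2)) =?= q(Q).
Decompose q/1: pair(succ(q(succ(d))),2) =?= Q.
Bind Q := pair(succ(q(succ(d))),2).
No equations remain and no clash or occurs-check failure arose, so a unifier exists.

YES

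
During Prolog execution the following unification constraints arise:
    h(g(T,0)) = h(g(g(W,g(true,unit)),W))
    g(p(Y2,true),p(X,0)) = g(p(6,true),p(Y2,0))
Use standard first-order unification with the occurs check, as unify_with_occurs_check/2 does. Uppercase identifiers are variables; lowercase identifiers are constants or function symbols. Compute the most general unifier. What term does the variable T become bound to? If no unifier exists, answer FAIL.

g(0,g(true,unit))

Decompose h/1: g(T,0) = g(g(W,g(true,unit)),W).
Decompose g/2: T = g(W,g(true,unit)),  0 = W.
Bind T := g(W,g(true,unit)); no other remaining equation mentions T.
Bind W := 0; no other remaining equation mentions W. Substituting into the earlier binding gives T := g(0,g(true,unit)).
Decompose g/2: p(Y2,true) = p(6,true),  p(X,0) = p(Y2,0).
Decompose p/2: Y2 = 6,  true = true.
Bind Y2 := 6; substituting into the one remaining equation that mentions Y2 gives: p(X,0) = p(6,0).
Delete trivial equation true = true.
Decompose p/2: X = 6,  0 = 0.
Bind X := 6; no other remaining equation mentions X.
Delete trivial equation 0 = 0.
MGU = { T ↦ g(0,g(true,unit)), W ↦ 0, Y2 ↦ 6, X ↦ 6 }, so T ↦ g(0,g(true,unit)).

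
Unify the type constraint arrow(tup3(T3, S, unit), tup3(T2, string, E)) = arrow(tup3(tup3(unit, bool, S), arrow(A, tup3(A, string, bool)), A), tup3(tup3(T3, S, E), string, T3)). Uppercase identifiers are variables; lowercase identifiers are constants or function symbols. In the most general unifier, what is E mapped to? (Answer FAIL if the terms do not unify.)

tup3(unit, bool, arrow(unit, tup3(unit, string, bool)))

Decompose arrow/2: tup3(T3, S, unit) = tup3(tup3(unit, bool, S), arrow(A, tup3(A, string, bool)), A),  tup3(T2, string, E) = tup3(tup3(T3, S, E), string, T3).
Decompose tup3/3: T3 = tup3(unit, bool, S),  S = arrow(A, tup3(A, string, bool)),  unit = A.
Bind T3 := tup3(unit, bool, S); substituting into the one remaining equation that mentions T3 gives: tup3(T2, string, E) = tup3(tup3(tup3(unit, bool, S), S, E), string, tup3(unit, bool, S)).
Bind S := arrow(A, tup3(A, string, bool)); substituting into the one remaining equation that mentions S gives: tup3(T2, string, E) = tup3(tup3(tup3(unit, bool, arrow(A, tup3(A, string, bool))), arrow(A, tup3(A, string, bool)), E), string, tup3(unit, bool, arrow(A, tup3(A, string, bool)))). Substituting into the earlier binding gives T3 := tup3(unit, bool, arrow(A, tup3(A, string, bool))).
Bind A := unit; substituting into the remaining equation gives: tup3(T2, string, E) = tup3(tup3(tup3(unit, bool, arrow(unit, tup3(unit, string, bool))), arrow(unit, tup3(unit, string, bool)), E), string, tup3(unit, bool, arrow(unit, tup3(unit, string, bool)))). Substituting into the earlier bindings gives T3 := tup3(unit, bool, arrow(unit, tup3(unit, string, bool))), S := arrow(unit, tup3(unit, string, bool)).
Decompose tup3/3: T2 = tup3(tup3(unit, bool, arrow(unit, tup3(unit, string, bool))), arrow(unit, tup3(unit, string, bool)), E),  string = string,  E = tup3(unit, bool, arrow(unit, tup3(unit, string, bool))).
Bind T2 := tup3(tup3(unit, bool, arrow(unit, tup3(unit, string, bool))), arrow(unit, tup3(unit, string, bool)), E); no other remaining equation mentions T2.
Delete trivial equation string = string.
Bind E := tup3(unit, bool, arrow(unit, tup3(unit, string, bool))). Substituting into the earlier binding gives T2 := tup3(tup3(unit, bool, arrow(unit, tup3(unit, string, bool))), arrow(unit, tup3(unit, string, bool)), tup3(unit, bool, arrow(unit, tup3(unit, string, bool)))).
MGU = { T3 := tup3(unit, bool, arrow(unit, tup3(unit, string, bool))), S := arrow(unit, tup3(unit, string, bool)), A := unit, T2 := tup3(tup3(unit, bool, arrow(unit, tup3(unit, string, bool))), arrow(unit, tup3(unit, string, bool)), tup3(unit, bool, arrow(unit, tup3(unit, string, bool)))), E := tup3(unit, bool, arrow(unit, tup3(unit, string, bool))) }, so E := tup3(unit, bool, arrow(unit, tup3(unit, string, bool))).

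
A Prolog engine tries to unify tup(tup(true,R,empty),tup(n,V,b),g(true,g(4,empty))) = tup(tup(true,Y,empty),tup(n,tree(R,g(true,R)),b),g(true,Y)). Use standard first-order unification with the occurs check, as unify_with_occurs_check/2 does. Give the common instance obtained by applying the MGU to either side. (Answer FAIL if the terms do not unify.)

Decompose tup/3: tup(true,R,empty) = tup(true,Y,empty),  tup(n,V,b) = tup(n,tree(R,g(true,R)),b),  g(true,g(4,empty)) = g(true,Y).
Decompose tup/3: true = true,  R = Y,  empty = empty.
Delete trivial equation true = true.
Bind R := Y; substituting into the one remaining equation that mentions R gives: tup(n,V,b) = tup(n,tree(Y,g(true,Y)),b).
Delete trivial equation empty = empty.
Decompose tup/3: n = n,  V = tree(Y,g(true,Y)),  b = b.
Delete trivial equation n = n.
Bind V := tree(Y,g(true,Y)); no other remaining equation mentions V.
Delete trivial equation b = b.
Decompose g/2: true = true,  g(4,empty) = Y.
Delete trivial equation true = true.
Bind Y := g(4,empty). Substituting into the earlier bindings gives R := g(4,empty), V := tree(g(4,empty),g(true,g(4,empty))).
Applying the MGU to either side gives tup(tup(true,g(4,empty),empty),tup(n,tree(g(4,empty),g(true,g(4,empty))),b),g(true,g(4,empty))).

tup(tup(true,g(4,empty),empty),tup(n,tree(g(4,empty),g(true,g(4,empty))),b),g(true,g(4,empty)))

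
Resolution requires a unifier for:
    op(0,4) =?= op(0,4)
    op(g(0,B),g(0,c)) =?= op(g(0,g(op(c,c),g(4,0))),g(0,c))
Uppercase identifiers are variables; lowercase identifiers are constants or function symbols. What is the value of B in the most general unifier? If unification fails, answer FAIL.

Delete trivial equation op(0,4) =?= op(0,4).
Decompose op/2: g(0,B) =?= g(0,g(op(c,c),g(4,0))),  g(0,c) =?= g(0,c).
Decompose g/2: 0 =?= 0,  B =?= g(op(c,c),g(4,0)).
Delete trivial equation 0 =?= 0.
Bind B := g(op(c,c),g(4,0)); no other remaining equation mentions B.
Delete trivial equation g(0,c) =?= g(0,c).
MGU = { B -> g(op(c,c),g(4,0)) }, so B -> g(op(c,c),g(4,0)).

g(op(c,c),g(4,0))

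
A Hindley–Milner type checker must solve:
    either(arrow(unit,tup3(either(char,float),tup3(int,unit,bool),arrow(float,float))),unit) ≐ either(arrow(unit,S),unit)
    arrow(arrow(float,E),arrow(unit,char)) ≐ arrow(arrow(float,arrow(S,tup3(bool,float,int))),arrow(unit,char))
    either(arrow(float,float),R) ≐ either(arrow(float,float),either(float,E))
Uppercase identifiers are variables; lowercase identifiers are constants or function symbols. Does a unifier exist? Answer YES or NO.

YES

Decompose either/2: arrow(unit,tup3(either(char,float),tup3(int,unit,bool),arrow(float,float))) ≐ arrow(unit,S),  unit ≐ unit.
Decompose arrow/2: unit ≐ unit,  tup3(either(char,float),tup3(int,unit,bool),arrow(float,float)) ≐ S.
Delete trivial equation unit ≐ unit.
Bind S := tup3(either(char,float),tup3(int,unit,bool),arrow(float,float)); substituting into the one remaining equation that mentions S gives: arrow(arrow(float,E),arrow(unit,char)) ≐ arrow(arrow(float,arrow(tup3(either(char,float),tup3(int,unit,bool),arrow(float,float)),tup3(bool,float,int))),arrow(unit,char)).
Delete trivial equation unit ≐ unit.
Decompose arrow/2: arrow(float,E) ≐ arrow(float,arrow(tup3(either(char,float),tup3(int,unit,bool),arrow(float,float)),tup3(bool,float,int))),  arrow(unit,char) ≐ arrow(unit,char).
Decompose arrow/2: float ≐ float,  E ≐ arrow(tup3(either(char,float),tup3(int,unit,bool),arrow(float,float)),tup3(bool,float,int)).
Delete trivial equation float ≐ float.
Bind E := arrow(tup3(either(char,float),tup3(int,unit,bool),arrow(float,float)),tup3(bool,float,int)); substituting into the one remaining equation that mentions E gives: either(arrow(float,float),R) ≐ either(arrow(float,float),either(float,arrow(tup3(either(char,float),tup3(int,unit,bool),arrow(float,float)),tup3(bool,float,int)))).
Delete trivial equation arrow(unit,char) ≐ arrow(unit,char).
Decompose either/2: arrow(float,float) ≐ arrow(float,float),  R ≐ either(float,arrow(tup3(either(char,float),tup3(int,unit,bool),arrow(float,float)),tup3(bool,float,int))).
Delete trivial equation arrow(float,float) ≐ arrow(float,float).
Bind R := either(float,arrow(tup3(either(char,float),tup3(int,unit,bool),arrow(float,float)),tup3(bool,float,int))).
No equations remain and no clash or occurs-check failure arose, so a unifier exists.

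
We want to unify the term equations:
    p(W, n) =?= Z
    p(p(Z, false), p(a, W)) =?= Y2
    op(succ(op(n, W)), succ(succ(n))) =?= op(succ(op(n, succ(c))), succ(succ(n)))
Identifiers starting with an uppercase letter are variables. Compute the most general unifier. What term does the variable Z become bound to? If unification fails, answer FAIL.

Bind Z := p(W, n); substituting into the one remaining equation that mentions Z gives: p(p(p(W, n), false), p(a, W)) =?= Y2.
Bind Y2 := p(p(p(W, n), false), p(a, W)); no other remaining equation mentions Y2.
Decompose op/2: succ(op(n, W)) =?= succ(op(n, succ(c))),  succ(succ(n)) =?= succ(succ(n)).
Decompose succ/1: op(n, W) =?= op(n, succ(c)).
Decompose op/2: n =?= n,  W =?= succ(c).
Delete trivial equation n =?= n.
Bind W := succ(c); no other remaining equation mentions W. Substituting into the earlier bindings gives Z := p(succ(c), n), Y2 := p(p(p(succ(c), n), false), p(a, succ(c))).
Delete trivial equation succ(succ(n)) =?= succ(succ(n)).
MGU = { Z ↦ p(succ(c), n), Y2 ↦ p(p(p(succ(c), n), false), p(a, succ(c))), W ↦ succ(c) }, so Z ↦ p(succ(c), n).

p(succ(c), n)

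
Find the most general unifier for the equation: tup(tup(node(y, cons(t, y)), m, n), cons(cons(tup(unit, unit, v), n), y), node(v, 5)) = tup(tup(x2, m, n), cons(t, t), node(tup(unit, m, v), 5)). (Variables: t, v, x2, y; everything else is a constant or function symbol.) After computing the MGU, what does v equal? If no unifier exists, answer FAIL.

FAIL

Decompose tup/3: tup(node(y, cons(t, y)), m, n) = tup(x2, m, n),  cons(cons(tup(unit, unit, v), n), y) = cons(t, t),  node(v, 5) = node(tup(unit, m, v), 5).
Decompose tup/3: node(y, cons(t, y)) = x2,  m = m,  n = n.
Bind x2 := node(y, cons(t, y)); no other remaining equation mentions x2.
Delete trivial equation m = m.
Delete trivial equation n = n.
Decompose cons/2: cons(tup(unit, unit, v), n) = t,  y = t.
Bind t := cons(tup(unit, unit, v), n); substituting into the one remaining equation that mentions t gives: y = cons(tup(unit, unit, v), n). Substituting into the earlier binding gives x2 := node(y, cons(cons(tup(unit, unit, v), n), y)).
Bind y := cons(tup(unit, unit, v), n); no other remaining equation mentions y. Substituting into the earlier binding gives x2 := node(cons(tup(unit, unit, v), n), cons(cons(tup(unit, unit, v), n), cons(tup(unit, unit, v), n))).
Decompose node/2: v = tup(unit, m, v),  5 = 5.
Occurs check fails: v occurs in tup(unit, m, v); the equation v = tup(unit, m, v) has no finite solution.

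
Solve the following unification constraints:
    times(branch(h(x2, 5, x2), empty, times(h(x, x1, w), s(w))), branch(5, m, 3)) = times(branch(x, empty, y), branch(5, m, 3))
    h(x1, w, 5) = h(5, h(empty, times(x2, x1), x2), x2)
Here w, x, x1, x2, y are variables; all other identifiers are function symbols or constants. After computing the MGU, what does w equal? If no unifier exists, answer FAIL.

Decompose times/2: branch(h(x2, 5, x2), empty, times(h(x, x1, w), s(w))) = branch(x, empty, y),  branch(5, m, 3) = branch(5, m, 3).
Decompose branch/3: h(x2, 5, x2) = x,  empty = empty,  times(h(x, x1, w), s(w)) = y.
Bind x := h(x2, 5, x2); substituting into the one remaining equation that mentions x gives: times(h(h(x2, 5, x2), x1, w), s(w)) = y.
Delete trivial equation empty = empty.
Bind y := times(h(h(x2, 5, x2), x1, w), s(w)); no other remaining equation mentions y.
Delete trivial equation branch(5, m, 3) = branch(5, m, 3).
Decompose h/3: x1 = 5,  w = h(empty, times(x2, x1), x2),  5 = x2.
Bind x1 := 5; substituting into the one remaining equation that mentions x1 gives: w = h(empty, times(x2, 5), x2). Substituting into the earlier binding gives y := times(h(h(x2, 5, x2), 5, w), s(w)).
Bind w := h(empty, times(x2, 5), x2); no other remaining equation mentions w. Substituting into the earlier binding gives y := times(h(h(x2, 5, x2), 5, h(empty, times(x2, 5), x2)), s(h(empty, times(x2, 5), x2))).
Bind x2 := 5. Substituting into the earlier bindings gives x := h(5, 5, 5), y := times(h(h(5, 5, 5), 5, h(empty, times(5, 5), 5)), s(h(empty, times(5, 5), 5))), w := h(empty, times(5, 5), 5).
MGU = { x ↦ h(5, 5, 5), y ↦ times(h(h(5, 5, 5), 5, h(empty, times(5, 5), 5)), s(h(empty, times(5, 5), 5))), x1 ↦ 5, w ↦ h(empty, times(5, 5), 5), x2 ↦ 5 }, so w ↦ h(empty, times(5, 5), 5).

h(empty, times(5, 5), 5)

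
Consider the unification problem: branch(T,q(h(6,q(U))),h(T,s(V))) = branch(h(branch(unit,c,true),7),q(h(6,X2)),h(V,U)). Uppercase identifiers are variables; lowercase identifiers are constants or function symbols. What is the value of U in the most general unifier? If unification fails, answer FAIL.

Decompose branch/3: T = h(branch(unit,c,true),7),  q(h(6,q(U))) = q(h(6,X2)),  h(T,s(V)) = h(V,U).
Bind T := h(branch(unit,c,true),7); substituting into the one remaining equation that mentions T gives: h(h(branch(unit,c,true),7),s(V)) = h(V,U).
Decompose q/1: h(6,q(U)) = h(6,X2).
Decompose h/2: 6 = 6,  q(U) = X2.
Delete trivial equation 6 = 6.
Bind X2 := q(U); no other remaining equation mentions X2.
Decompose h/2: h(branch(unit,c,true),7) = V,  s(V) = U.
Bind V := h(branch(unit,c,true),7); substituting into the remaining equation gives: s(h(branch(unit,c,true),7)) = U.
Bind U := s(h(branch(unit,c,true),7)). Substituting into the earlier binding gives X2 := q(s(h(branch(unit,c,true),7))).
MGU = { T -> h(branch(unit,c,true),7), X2 -> q(s(h(branch(unit,c,true),7))), V -> h(branch(unit,c,true),7), U -> s(h(branch(unit,c,true),7)) }, so U -> s(h(branch(unit,c,true),7)).

s(h(branch(unit,c,true),7))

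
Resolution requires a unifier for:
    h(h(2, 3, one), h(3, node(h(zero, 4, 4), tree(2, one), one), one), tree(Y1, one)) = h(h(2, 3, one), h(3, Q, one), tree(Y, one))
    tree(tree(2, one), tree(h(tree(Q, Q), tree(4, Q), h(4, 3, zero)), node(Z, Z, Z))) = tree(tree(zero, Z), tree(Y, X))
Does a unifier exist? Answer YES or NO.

NO

Decompose h/3: h(2, 3, one) = h(2, 3, one),  h(3, node(h(zero, 4, 4), tree(2, one), one), one) = h(3, Q, one),  tree(Y1, one) = tree(Y, one).
Delete trivial equation h(2, 3, one) = h(2, 3, one).
Decompose h/3: 3 = 3,  node(h(zero, 4, 4), tree(2, one), one) = Q,  one = one.
Delete trivial equation 3 = 3.
Bind Q := node(h(zero, 4, 4), tree(2, one), one); substituting into the one remaining equation that mentions Q gives: tree(tree(2, one), tree(h(tree(node(h(zero, 4, 4), tree(2, one), one), node(h(zero, 4, 4), tree(2, one), one)), tree(4, node(h(zero, 4, 4), tree(2, one), one)), h(4, 3, zero)), node(Z, Z, Z))) = tree(tree(zero, Z), tree(Y, X)).
Delete trivial equation one = one.
Decompose tree/2: Y1 = Y,  one = one.
Bind Y1 := Y; no other remaining equation mentions Y1.
Delete trivial equation one = one.
Decompose tree/2: tree(2, one) = tree(zero, Z),  tree(h(tree(node(h(zero, 4, 4), tree(2, one), one), node(h(zero, 4, 4), tree(2, one), one)), tree(4, node(h(zero, 4, 4), tree(2, one), one)), h(4, 3, zero)), node(Z, Z, Z)) = tree(Y, X).
Decompose tree/2: 2 = zero,  one = Z.
Clash: constants 2 and zero differ; no unifier exists.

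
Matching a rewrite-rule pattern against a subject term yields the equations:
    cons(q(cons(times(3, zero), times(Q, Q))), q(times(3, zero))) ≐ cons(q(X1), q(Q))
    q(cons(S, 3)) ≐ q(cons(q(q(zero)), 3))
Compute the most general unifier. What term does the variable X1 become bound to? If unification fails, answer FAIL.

Decompose cons/2: q(cons(times(3, zero), times(Q, Q))) ≐ q(X1),  q(times(3, zero)) ≐ q(Q).
Decompose q/1: cons(times(3, zero), times(Q, Q)) ≐ X1.
Bind X1 := cons(times(3, zero), times(Q, Q)); no other remaining equation mentions X1.
Decompose q/1: times(3, zero) ≐ Q.
Bind Q := times(3, zero); no other remaining equation mentions Q. Substituting into the earlier binding gives X1 := cons(times(3, zero), times(times(3, zero), times(3, zero))).
Decompose q/1: cons(S, 3) ≐ cons(q(q(zero)), 3).
Decompose cons/2: S ≐ q(q(zero)),  3 ≐ 3.
Bind S := q(q(zero)); no other remaining equation mentions S.
Delete trivial equation 3 ≐ 3.
MGU = { X1 ↦ cons(times(3, zero), times(times(3, zero), times(3, zero))), Q ↦ times(3, zero), S ↦ q(q(zero)) }, so X1 ↦ cons(times(3, zero), times(times(3, zero), times(3, zero))).

cons(times(3, zero), times(times(3, zero), times(3, zero)))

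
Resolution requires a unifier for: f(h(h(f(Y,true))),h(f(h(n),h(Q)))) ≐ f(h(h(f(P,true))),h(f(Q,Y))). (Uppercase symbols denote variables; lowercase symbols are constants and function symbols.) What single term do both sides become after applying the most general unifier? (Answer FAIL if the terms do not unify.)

Decompose f/2: h(h(f(Y,true))) ≐ h(h(f(P,true))),  h(f(h(n),h(Q))) ≐ h(f(Q,Y)).
Decompose h/1: h(f(Y,true)) ≐ h(f(P,true)).
Decompose h/1: f(Y,true) ≐ f(P,true).
Decompose f/2: Y ≐ P,  true ≐ true.
Bind Y := P; substituting into the one remaining equation that mentions Y gives: h(f(h(n),h(Q))) ≐ h(f(Q,P)).
Delete trivial equation true ≐ true.
Decompose h/1: f(h(n),h(Q)) ≐ f(Q,P).
Decompose f/2: h(n) ≐ Q,  h(Q) ≐ P.
Bind Q := h(n); substituting into the remaining equation gives: h(h(n)) ≐ P.
Bind P := h(h(n)). Substituting into the earlier binding gives Y := h(h(n)).
Applying the MGU to either side gives f(h(h(f(h(h(n)),true))),h(f(h(n),h(h(n))))).

f(h(h(f(h(h(n)),true))),h(f(h(n),h(h(n)))))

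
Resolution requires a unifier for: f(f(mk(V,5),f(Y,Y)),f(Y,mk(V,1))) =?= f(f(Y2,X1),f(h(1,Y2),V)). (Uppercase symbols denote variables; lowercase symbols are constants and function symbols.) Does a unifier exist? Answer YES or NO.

NO

Decompose f/2: f(mk(V,5),f(Y,Y)) =?= f(Y2,X1),  f(Y,mk(V,1)) =?= f(h(1,Y2),V).
Decompose f/2: mk(V,5) =?= Y2,  f(Y,Y) =?= X1.
Bind Y2 := mk(V,5); substituting into the one remaining equation that mentions Y2 gives: f(Y,mk(V,1)) =?= f(h(1,mk(V,5)),V).
Bind X1 := f(Y,Y); no other remaining equation mentions X1.
Decompose f/2: Y =?= h(1,mk(V,5)),  mk(V,1) =?= V.
Bind Y := h(1,mk(V,5)); no other remaining equation mentions Y. Substituting into the earlier binding gives X1 := f(h(1,mk(V,5)),h(1,mk(V,5))).
Occurs check fails: V occurs in mk(V,1); the equation V =?= mk(V,1) has no finite solution.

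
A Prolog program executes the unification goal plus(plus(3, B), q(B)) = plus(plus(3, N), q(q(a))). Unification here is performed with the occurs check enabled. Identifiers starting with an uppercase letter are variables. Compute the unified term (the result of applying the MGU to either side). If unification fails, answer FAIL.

Decompose plus/2: plus(3, B) = plus(3, N),  q(B) = q(q(a)).
Decompose plus/2: 3 = 3,  B = N.
Delete trivial equation 3 = 3.
Bind B := N; substituting into the remaining equation gives: q(N) = q(q(a)).
Decompose q/1: N = q(a).
Bind N := q(a). Substituting into the earlier binding gives B := q(a).
Applying the MGU to either side gives plus(plus(3, q(a)), q(q(a))).

plus(plus(3, q(a)), q(q(a)))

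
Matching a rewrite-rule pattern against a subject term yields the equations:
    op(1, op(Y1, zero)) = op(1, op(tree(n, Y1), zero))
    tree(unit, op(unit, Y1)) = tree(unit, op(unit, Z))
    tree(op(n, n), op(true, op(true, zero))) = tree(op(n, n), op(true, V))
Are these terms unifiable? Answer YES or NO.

Decompose op/2: 1 = 1,  op(Y1, zero) = op(tree(n, Y1), zero).
Delete trivial equation 1 = 1.
Decompose op/2: Y1 = tree(n, Y1),  zero = zero.
Occurs check fails: Y1 occurs in tree(n, Y1); the equation Y1 = tree(n, Y1) has no finite solution.

NO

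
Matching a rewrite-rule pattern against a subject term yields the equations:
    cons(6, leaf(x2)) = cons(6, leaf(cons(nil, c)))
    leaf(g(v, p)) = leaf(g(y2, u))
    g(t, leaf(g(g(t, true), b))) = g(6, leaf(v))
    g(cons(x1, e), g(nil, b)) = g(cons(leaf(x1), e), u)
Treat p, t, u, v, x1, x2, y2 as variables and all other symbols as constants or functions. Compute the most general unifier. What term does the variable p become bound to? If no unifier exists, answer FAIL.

Decompose cons/2: 6 = 6,  leaf(x2) = leaf(cons(nil, c)).
Delete trivial equation 6 = 6.
Decompose leaf/1: x2 = cons(nil, c).
Bind x2 := cons(nil, c); no other remaining equation mentions x2.
Decompose leaf/1: g(v, p) = g(y2, u).
Decompose g/2: v = y2,  p = u.
Bind v := y2; substituting into the one remaining equation that mentions v gives: g(t, leaf(g(g(t, true), b))) = g(6, leaf(y2)).
Bind p := u; no other remaining equation mentions p.
Decompose g/2: t = 6,  leaf(g(g(t, true), b)) = leaf(y2).
Bind t := 6; substituting into the one remaining equation that mentions t gives: leaf(g(g(6, true), b)) = leaf(y2).
Decompose leaf/1: g(g(6, true), b) = y2.
Bind y2 := g(g(6, true), b); no other remaining equation mentions y2. Substituting into the earlier binding gives v := g(g(6, true), b).
Decompose g/2: cons(x1, e) = cons(leaf(x1), e),  g(nil, b) = u.
Decompose cons/2: x1 = leaf(x1),  e = e.
Occurs check fails: x1 occurs in leaf(x1); the equation x1 = leaf(x1) has no finite solution.

FAIL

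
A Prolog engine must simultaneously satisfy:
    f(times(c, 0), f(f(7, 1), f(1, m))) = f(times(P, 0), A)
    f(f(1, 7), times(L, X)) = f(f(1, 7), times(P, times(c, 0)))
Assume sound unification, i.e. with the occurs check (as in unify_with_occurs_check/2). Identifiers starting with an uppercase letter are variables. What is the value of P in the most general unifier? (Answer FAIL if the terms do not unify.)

c

Decompose f/2: times(c, 0) = times(P, 0),  f(f(7, 1), f(1, m)) = A.
Decompose times/2: c = P,  0 = 0.
Bind P := c; substituting into the one remaining equation that mentions P gives: f(f(1, 7), times(L, X)) = f(f(1, 7), times(c, times(c, 0))).
Delete trivial equation 0 = 0.
Bind A := f(f(7, 1), f(1, m)); no other remaining equation mentions A.
Decompose f/2: f(1, 7) = f(1, 7),  times(L, X) = times(c, times(c, 0)).
Delete trivial equation f(1, 7) = f(1, 7).
Decompose times/2: L = c,  X = times(c, 0).
Bind L := c; no other remaining equation mentions L.
Bind X := times(c, 0).
MGU = { P -> c, A -> f(f(7, 1), f(1, m)), L -> c, X -> times(c, 0) }, so P -> c.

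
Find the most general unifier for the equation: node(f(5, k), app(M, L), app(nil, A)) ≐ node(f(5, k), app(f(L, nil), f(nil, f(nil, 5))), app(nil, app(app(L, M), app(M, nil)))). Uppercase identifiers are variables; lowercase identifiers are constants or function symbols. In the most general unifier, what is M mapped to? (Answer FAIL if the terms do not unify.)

f(f(nil, f(nil, 5)), nil)

Decompose node/3: f(5, k) ≐ f(5, k),  app(M, L) ≐ app(f(L, nil), f(nil, f(nil, 5))),  app(nil, A) ≐ app(nil, app(app(L, M), app(M, nil))).
Delete trivial equation f(5, k) ≐ f(5, k).
Decompose app/2: M ≐ f(L, nil),  L ≐ f(nil, f(nil, 5)).
Bind M := f(L, nil); substituting into the one remaining equation that mentions M gives: app(nil, A) ≐ app(nil, app(app(L, f(L, nil)), app(f(L, nil), nil))).
Bind L := f(nil, f(nil, 5)); substituting into the remaining equation gives: app(nil, A) ≐ app(nil, app(app(f(nil, f(nil, 5)), f(f(nil, f(nil, 5)), nil)), app(f(f(nil, f(nil, 5)), nil), nil))). Substituting into the earlier binding gives M := f(f(nil, f(nil, 5)), nil).
Decompose app/2: nil ≐ nil,  A ≐ app(app(f(nil, f(nil, 5)), f(f(nil, f(nil, 5)), nil)), app(f(f(nil, f(nil, 5)), nil), nil)).
Delete trivial equation nil ≐ nil.
Bind A := app(app(f(nil, f(nil, 5)), f(f(nil, f(nil, 5)), nil)), app(f(f(nil, f(nil, 5)), nil), nil)).
MGU = { M := f(f(nil, f(nil, 5)), nil), L := f(nil, f(nil, 5)), A := app(app(f(nil, f(nil, 5)), f(f(nil, f(nil, 5)), nil)), app(f(f(nil, f(nil, 5)), nil), nil)) }, so M := f(f(nil, f(nil, 5)), nil).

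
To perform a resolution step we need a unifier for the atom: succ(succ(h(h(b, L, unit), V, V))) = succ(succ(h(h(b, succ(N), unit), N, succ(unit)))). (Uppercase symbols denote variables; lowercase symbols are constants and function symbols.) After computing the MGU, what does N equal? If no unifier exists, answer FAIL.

Decompose succ/1: succ(h(h(b, L, unit), V, V)) = succ(h(h(b, succ(N), unit), N, succ(unit))).
Decompose succ/1: h(h(b, L, unit), V, V) = h(h(b, succ(N), unit), N, succ(unit)).
Decompose h/3: h(b, L, unit) = h(b, succ(N), unit),  V = N,  V = succ(unit).
Decompose h/3: b = b,  L = succ(N),  unit = unit.
Delete trivial equation b = b.
Bind L := succ(N); no other remaining equation mentions L.
Delete trivial equation unit = unit.
Bind V := N; substituting into the remaining equation gives: N = succ(unit).
Bind N := succ(unit). Substituting into the earlier bindings gives L := succ(succ(unit)), V := succ(unit).
MGU = { L -> succ(succ(unit)), V -> succ(unit), N -> succ(unit) }, so N -> succ(unit).

succ(unit)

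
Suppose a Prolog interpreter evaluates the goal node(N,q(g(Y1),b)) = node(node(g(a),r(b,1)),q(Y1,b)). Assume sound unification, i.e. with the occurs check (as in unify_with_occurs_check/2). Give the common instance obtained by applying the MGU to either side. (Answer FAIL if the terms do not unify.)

Decompose node/2: N = node(g(a),r(b,1)),  q(g(Y1),b) = q(Y1,b).
Bind N := node(g(a),r(b,1)); no other remaining equation mentions N.
Decompose q/2: g(Y1) = Y1,  b = b.
Occurs check fails: Y1 occurs in g(Y1); the equation Y1 = g(Y1) has no finite solution.

FAIL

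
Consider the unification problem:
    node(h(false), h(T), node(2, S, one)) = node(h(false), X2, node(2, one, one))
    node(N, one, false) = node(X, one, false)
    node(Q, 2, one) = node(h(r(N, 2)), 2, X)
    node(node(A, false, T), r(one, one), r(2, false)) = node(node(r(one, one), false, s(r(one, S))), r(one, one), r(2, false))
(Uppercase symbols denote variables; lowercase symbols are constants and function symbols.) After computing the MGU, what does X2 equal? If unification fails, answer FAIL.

h(s(r(one, one)))

Decompose node/3: h(false) = h(false),  h(T) = X2,  node(2, S, one) = node(2, one, one).
Delete trivial equation h(false) = h(false).
Bind X2 := h(T); no other remaining equation mentions X2.
Decompose node/3: 2 = 2,  S = one,  one = one.
Delete trivial equation 2 = 2.
Bind S := one; substituting into the one remaining equation that mentions S gives: node(node(A, false, T), r(one, one), r(2, false)) = node(node(r(one, one), false, s(r(one, one))), r(one, one), r(2, false)).
Delete trivial equation one = one.
Decompose node/3: N = X,  one = one,  false = false.
Bind N := X; substituting into the one remaining equation that mentions N gives: node(Q, 2, one) = node(h(r(X, 2)), 2, X).
Delete trivial equation one = one.
Delete trivial equation false = false.
Decompose node/3: Q = h(r(X, 2)),  2 = 2,  one = X.
Bind Q := h(r(X, 2)); no other remaining equation mentions Q.
Delete trivial equation 2 = 2.
Bind X := one; no other remaining equation mentions X. Substituting into the earlier bindings gives N := one, Q := h(r(one, 2)).
Decompose node/3: node(A, false, T) = node(r(one, one), false, s(r(one, one))),  r(one, one) = r(one, one),  r(2, false) = r(2, false).
Decompose node/3: A = r(one, one),  false = false,  T = s(r(one, one)).
Bind A := r(one, one); no other remaining equation mentions A.
Delete trivial equation false = false.
Bind T := s(r(one, one)); no other remaining equation mentions T. Substituting into the earlier binding gives X2 := h(s(r(one, one))).
Delete trivial equation r(one, one) = r(one, one).
Delete trivial equation r(2, false) = r(2, false).
MGU = { X2 := h(s(r(one, one))), S := one, N := one, Q := h(r(one, 2)), X := one, A := r(one, one), T := s(r(one, one)) }, so X2 := h(s(r(one, one))).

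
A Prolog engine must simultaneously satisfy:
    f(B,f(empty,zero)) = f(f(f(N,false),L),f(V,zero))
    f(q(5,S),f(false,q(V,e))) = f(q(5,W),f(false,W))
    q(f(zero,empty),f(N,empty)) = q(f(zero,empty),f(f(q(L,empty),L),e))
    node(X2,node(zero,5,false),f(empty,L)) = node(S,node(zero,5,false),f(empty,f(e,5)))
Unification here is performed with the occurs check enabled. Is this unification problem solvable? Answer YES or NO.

NO

Decompose f/2: B = f(f(N,false),L),  f(empty,zero) = f(V,zero).
Bind B := f(f(N,false),L); no other remaining equation mentions B.
Decompose f/2: empty = V,  zero = zero.
Bind V := empty; substituting into the one remaining equation that mentions V gives: f(q(5,S),f(false,q(empty,e))) = f(q(5,W),f(false,W)).
Delete trivial equation zero = zero.
Decompose f/2: q(5,S) = q(5,W),  f(false,q(empty,e)) = f(false,W).
Decompose q/2: 5 = 5,  S = W.
Delete trivial equation 5 = 5.
Bind S := W; substituting into the one remaining equation that mentions S gives: node(X2,node(zero,5,false),f(empty,L)) = node(W,node(zero,5,false),f(empty,f(e,5))).
Decompose f/2: false = false,  q(empty,e) = W.
Delete trivial equation false = false.
Bind W := q(empty,e); substituting into the one remaining equation that mentions W gives: node(X2,node(zero,5,false),f(empty,L)) = node(q(empty,e),node(zero,5,false),f(empty,f(e,5))). Substituting into the earlier binding gives S := q(empty,e).
Decompose q/2: f(zero,empty) = f(zero,empty),  f(N,empty) = f(f(q(L,empty),L),e).
Delete trivial equation f(zero,empty) = f(zero,empty).
Decompose f/2: N = f(q(L,empty),L),  empty = e.
Bind N := f(q(L,empty),L); no other remaining equation mentions N. Substituting into the earlier binding gives B := f(f(f(q(L,empty),L),false),L).
Clash: constants empty and e differ; no unifier exists.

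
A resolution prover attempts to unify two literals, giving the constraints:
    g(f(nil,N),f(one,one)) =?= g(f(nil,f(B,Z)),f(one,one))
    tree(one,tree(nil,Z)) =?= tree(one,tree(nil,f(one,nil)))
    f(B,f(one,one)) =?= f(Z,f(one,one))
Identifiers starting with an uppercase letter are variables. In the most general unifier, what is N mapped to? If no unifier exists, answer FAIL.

Decompose g/2: f(nil,N) =?= f(nil,f(B,Z)),  f(one,one) =?= f(one,one).
Decompose f/2: nil =?= nil,  N =?= f(B,Z).
Delete trivial equation nil =?= nil.
Bind N := f(B,Z); no other remaining equation mentions N.
Delete trivial equation f(one,one) =?= f(one,one).
Decompose tree/2: one =?= one,  tree(nil,Z) =?= tree(nil,f(one,nil)).
Delete trivial equation one =?= one.
Decompose tree/2: nil =?= nil,  Z =?= f(one,nil).
Delete trivial equation nil =?= nil.
Bind Z := f(one,nil); substituting into the remaining equation gives: f(B,f(one,one)) =?= f(f(one,nil),f(one,one)). Substituting into the earlier binding gives N := f(B,f(one,nil)).
Decompose f/2: B =?= f(one,nil),  f(one,one) =?= f(one,one).
Bind B := f(one,nil); no other remaining equation mentions B. Substituting into the earlier binding gives N := f(f(one,nil),f(one,nil)).
Delete trivial equation f(one,one) =?= f(one,one).
MGU = { N -> f(f(one,nil),f(one,nil)), Z -> f(one,nil), B -> f(one,nil) }, so N -> f(f(one,nil),f(one,nil)).

f(f(one,nil),f(one,nil))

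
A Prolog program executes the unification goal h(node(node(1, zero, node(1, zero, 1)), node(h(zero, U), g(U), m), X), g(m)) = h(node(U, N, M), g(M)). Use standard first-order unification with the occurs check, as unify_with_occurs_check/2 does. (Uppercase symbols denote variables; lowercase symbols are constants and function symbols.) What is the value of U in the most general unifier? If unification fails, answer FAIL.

node(1, zero, node(1, zero, 1))

Decompose h/2: node(node(1, zero, node(1, zero, 1)), node(h(zero, U), g(U), m), X) = node(U, N, M),  g(m) = g(M).
Decompose node/3: node(1, zero, node(1, zero, 1)) = U,  node(h(zero, U), g(U), m) = N,  X = M.
Bind U := node(1, zero, node(1, zero, 1)); substituting into the one remaining equation that mentions U gives: node(h(zero, node(1, zero, node(1, zero, 1))), g(node(1, zero, node(1, zero, 1))), m) = N.
Bind N := node(h(zero, node(1, zero, node(1, zero, 1))), g(node(1, zero, node(1, zero, 1))), m); no other remaining equation mentions N.
Bind X := M; no other remaining equation mentions X.
Decompose g/1: m = M.
Bind M := m. Substituting into the earlier binding gives X := m.
MGU = { U ↦ node(1, zero, node(1, zero, 1)), N ↦ node(h(zero, node(1, zero, node(1, zero, 1))), g(node(1, zero, node(1, zero, 1))), m), X ↦ m, M ↦ m }, so U ↦ node(1, zero, node(1, zero, 1)).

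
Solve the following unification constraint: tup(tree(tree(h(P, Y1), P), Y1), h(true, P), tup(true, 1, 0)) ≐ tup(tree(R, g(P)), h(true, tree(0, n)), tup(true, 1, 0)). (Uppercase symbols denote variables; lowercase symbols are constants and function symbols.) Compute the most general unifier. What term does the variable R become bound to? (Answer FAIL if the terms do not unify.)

Decompose tup/3: tree(tree(h(P, Y1), P), Y1) ≐ tree(R, g(P)),  h(true, P) ≐ h(true, tree(0, n)),  tup(true, 1, 0) ≐ tup(true, 1, 0).
Decompose tree/2: tree(h(P, Y1), P) ≐ R,  Y1 ≐ g(P).
Bind R := tree(h(P, Y1), P); no other remaining equation mentions R.
Bind Y1 := g(P); no other remaining equation mentions Y1. Substituting into the earlier binding gives R := tree(h(P, g(P)), P).
Decompose h/2: true ≐ true,  P ≐ tree(0, n).
Delete trivial equation true ≐ true.
Bind P := tree(0, n); no other remaining equation mentions P. Substituting into the earlier bindings gives R := tree(h(tree(0, n), g(tree(0, n))), tree(0, n)), Y1 := g(tree(0, n)).
Delete trivial equation tup(true, 1, 0) ≐ tup(true, 1, 0).
MGU = { R ↦ tree(h(tree(0, n), g(tree(0, n))), tree(0, n)), Y1 ↦ g(tree(0, n)), P ↦ tree(0, n) }, so R ↦ tree(h(tree(0, n), g(tree(0, n))), tree(0, n)).

tree(h(tree(0, n), g(tree(0, n))), tree(0, n))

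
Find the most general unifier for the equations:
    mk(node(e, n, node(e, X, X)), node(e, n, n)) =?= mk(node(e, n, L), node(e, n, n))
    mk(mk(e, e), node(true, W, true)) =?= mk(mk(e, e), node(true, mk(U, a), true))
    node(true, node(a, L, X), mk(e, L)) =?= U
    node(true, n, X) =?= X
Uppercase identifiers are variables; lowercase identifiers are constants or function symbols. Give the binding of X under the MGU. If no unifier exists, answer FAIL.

Decompose mk/2: node(e, n, node(e, X, X)) =?= node(e, n, L),  node(e, n, n) =?= node(e, n, n).
Decompose node/3: e =?= e,  n =?= n,  node(e, X, X) =?= L.
Delete trivial equation e =?= e.
Delete trivial equation n =?= n.
Bind L := node(e, X, X); substituting into the one remaining equation that mentions L gives: node(true, node(a, node(e, X, X), X), mk(e, node(e, X, X))) =?= U.
Delete trivial equation node(e, n, n) =?= node(e, n, n).
Decompose mk/2: mk(e, e) =?= mk(e, e),  node(true, W, true) =?= node(true, mk(U, a), true).
Delete trivial equation mk(e, e) =?= mk(e, e).
Decompose node/3: true =?= true,  W =?= mk(U, a),  true =?= true.
Delete trivial equation true =?= true.
Bind W := mk(U, a); no other remaining equation mentions W.
Delete trivial equation true =?= true.
Bind U := node(true, node(a, node(e, X, X), X), mk(e, node(e, X, X))); no other remaining equation mentions U. Substituting into the earlier binding gives W := mk(node(true, node(a, node(e, X, X), X), mk(e, node(e, X, X))), a).
Occurs check fails: X occurs in node(true, n, X); the equation X =?= node(true, n, X) has no finite solution.

FAIL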